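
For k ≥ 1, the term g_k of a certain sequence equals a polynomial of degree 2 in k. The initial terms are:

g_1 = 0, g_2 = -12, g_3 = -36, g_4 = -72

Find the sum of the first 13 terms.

1st diffs: -12, -24, -36.
2nd diffs: -12, -12 (constant).
So g_k = -6k^2 + 6k.
Continuing: …, -120, -180, -252, -336, …, g_{13} = -936.
Summing k = 1..13 (13 terms) gives -4368.

-4368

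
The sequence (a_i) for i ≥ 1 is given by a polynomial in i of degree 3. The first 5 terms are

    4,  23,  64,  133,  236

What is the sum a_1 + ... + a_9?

3324

1st diffs: 19, 41, 69, 103.
2nd diffs: 22, 28, 34.
3rd diffs: 6, 6 (constant).
Newton forward-difference form: a_i = 4 + 19·C(i-1,1) + 22·C(i-1,2) + 6·C(i-1,3).
Continuing: 379, 568, 809, 1108.
Summing i = 1..9 (9 terms) gives 3324.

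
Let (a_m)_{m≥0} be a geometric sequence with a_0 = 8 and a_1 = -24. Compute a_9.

-157464

Common ratio r = -3.
a_m = 8·(-3)^(m-0).
a_9 = 8·(-3)^9 = -157464.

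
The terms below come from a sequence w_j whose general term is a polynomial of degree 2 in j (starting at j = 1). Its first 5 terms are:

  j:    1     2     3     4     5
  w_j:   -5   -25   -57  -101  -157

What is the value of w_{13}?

1st diffs: -20, -32, -44, -56.
2nd diffs: -12, -12, -12 (constant).
Newton forward-difference form: w_j = -5 + (-20)·C(j-1,1) + (-12)·C(j-1,2).
At j = 13: j-1 = 12, so w_{13} = -5 - 240 - 792 = -1037.

-1037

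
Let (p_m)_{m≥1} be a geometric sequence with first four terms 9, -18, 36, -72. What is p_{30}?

-4831838208

Common ratio r = -2.
p_m = 9·(-2)^(m-1).
p_{30} = 9·(-2)^29 = -4831838208.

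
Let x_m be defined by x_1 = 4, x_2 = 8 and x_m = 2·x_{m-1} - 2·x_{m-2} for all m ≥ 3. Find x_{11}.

128

x_3 = 8, x_4 = 0, x_5 = -16, x_6 = -32, x_7 = -32, x_8 = 0, x_9 = 64, x_{10} = 128, x_{11} = 128.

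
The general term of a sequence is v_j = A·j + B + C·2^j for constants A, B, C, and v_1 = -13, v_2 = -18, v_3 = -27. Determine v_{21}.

-4194333

The three given values yield: A + B + 2C = -13; 2A + B + 4C = -18; 3A + B + 8C = -27.
Subtracting the first from the second: A + 2C = -5.
Subtracting the second from the third: A + 4C = -9.
Solving: C = -2, A = -1, then B = -8.
So v_j = -1·j + (-8) + (-2)·2^j; at j=21 this is -4194333.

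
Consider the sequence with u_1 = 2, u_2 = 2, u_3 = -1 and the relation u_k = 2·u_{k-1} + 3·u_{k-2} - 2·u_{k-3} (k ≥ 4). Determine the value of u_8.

Step forward from the initial values:
u_4 = 0;  u_5 = -7;  u_6 = -12;  u_7 = -45;  u_8 = -112.

-112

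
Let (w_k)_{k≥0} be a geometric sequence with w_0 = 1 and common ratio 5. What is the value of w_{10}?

w_k = 1·5^(k-0).
w_{10} = 1·5^10 = 9765625.

9765625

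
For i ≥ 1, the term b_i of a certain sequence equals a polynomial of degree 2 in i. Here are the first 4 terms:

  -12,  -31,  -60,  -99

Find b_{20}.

-2083

1st diffs: -19, -29, -39.
2nd diffs: -10, -10 (constant).
So b_i = -5i^2 - 4i - 3.
Evaluating at i = 20 gives b_{20} = -2083.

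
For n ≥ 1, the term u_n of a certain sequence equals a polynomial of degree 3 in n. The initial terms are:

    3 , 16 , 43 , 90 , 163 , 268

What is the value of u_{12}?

1906

1st diffs: 13, 27, 47, 73, 105.
2nd diffs: 14, 20, 26, 32.
3rd diffs: 6, 6, 6 (constant).
Newton forward-difference form: u_n = 3 + 13·C(n-1,1) + 14·C(n-1,2) + 6·C(n-1,3).
At n = 12: n-1 = 11, so u_{12} = 3 + 143 + 770 + 990 = 1906.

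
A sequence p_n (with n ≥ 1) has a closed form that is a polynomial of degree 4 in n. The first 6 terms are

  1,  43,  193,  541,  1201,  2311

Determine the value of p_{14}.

51871

1st diffs: 42, 150, 348, 660, 1110.
2nd diffs: 108, 198, 312, 450.
3rd diffs: 90, 114, 138.
4th diffs: 24, 24 (constant).
Newton forward-difference form: p_n = 1 + 42·C(n-1,1) + 108·C(n-1,2) + 90·C(n-1,3) + 24·C(n-1,4).
At n = 14: n-1 = 13, so p_{14} = 1 + 546 + 8424 + 25740 + 17160 = 51871.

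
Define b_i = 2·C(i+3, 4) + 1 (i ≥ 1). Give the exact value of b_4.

71

C(7, 4) = 35, so b_4 = 71.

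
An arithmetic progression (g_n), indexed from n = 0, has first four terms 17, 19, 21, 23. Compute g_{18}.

Common difference d = 2.
g_n = 17 + (n - 0)·2.
g_{18} = 17 + 18·2 = 53.

53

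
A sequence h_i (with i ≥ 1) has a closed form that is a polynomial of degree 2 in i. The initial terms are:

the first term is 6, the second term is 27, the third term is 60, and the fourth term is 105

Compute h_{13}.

1050

1st diffs: 21, 33, 45.
2nd diffs: 12, 12 (constant).
Newton forward-difference form: h_i = 6 + 21·C(i-1,1) + 12·C(i-1,2).
At i = 13: i-1 = 12, so h_{13} = 6 + 252 + 792 = 1050.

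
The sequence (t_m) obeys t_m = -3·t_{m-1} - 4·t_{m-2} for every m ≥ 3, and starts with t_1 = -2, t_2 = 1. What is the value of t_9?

-635

Compute successive terms:
t_3 = 5, t_4 = -19, t_5 = 37, t_6 = -35, t_7 = -43, t_8 = 269, t_9 = -635.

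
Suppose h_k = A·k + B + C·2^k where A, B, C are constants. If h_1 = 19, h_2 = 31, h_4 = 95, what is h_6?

The three given values yield: A + B + 2C = 19; 2A + B + 4C = 31; 4A + B + 16C = 95.
Subtracting the first from the second: A + 2C = 12.
Subtracting the second from the third: 2A + 12C = 64.
Solving: C = 5, A = 2, then B = 7.
Hence h_6 = 2·6 + 7 + 5·64 = 339.

339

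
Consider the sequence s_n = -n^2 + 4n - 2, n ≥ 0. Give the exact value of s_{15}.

-167

s_{15} = -1·15^2 + 4·15 - 2 = -167.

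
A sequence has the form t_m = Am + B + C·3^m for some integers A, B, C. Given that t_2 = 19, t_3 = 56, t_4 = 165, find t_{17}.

Plug in m = 2, 3, 4: 2A + B + 9C = 19; 3A + B + 27C = 56; 4A + B + 81C = 165.
Subtracting the first from the second: A + 18C = 37.
Subtracting the second from the third: A + 54C = 109.
Solving: C = 2, A = 1, then B = -1.
Therefore t_{17} = 17 + (-1) + 2·129140163 = 258280342.

258280342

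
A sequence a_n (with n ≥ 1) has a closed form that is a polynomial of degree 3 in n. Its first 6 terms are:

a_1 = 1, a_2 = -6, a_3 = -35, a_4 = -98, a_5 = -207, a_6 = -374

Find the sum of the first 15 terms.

1st diffs: -7, -29, -63, -109, -167.
2nd diffs: -22, -34, -46, -58.
3rd diffs: -12, -12, -12 (constant).
So a_n = -2n^3 + n^2 + 4n - 2.
Continuing: …, -611, -930, -1343, -1862, …, a_{15} = -6467.
Summing n = 1..15 (15 terms) gives -27110.

-27110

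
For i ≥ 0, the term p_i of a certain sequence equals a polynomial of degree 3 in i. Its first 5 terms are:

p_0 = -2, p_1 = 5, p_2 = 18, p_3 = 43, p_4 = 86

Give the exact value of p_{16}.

4190

1st diffs: 7, 13, 25, 43.
2nd diffs: 6, 12, 18.
3rd diffs: 6, 6 (constant).
Newton forward-difference form: p_i = -2 + 7·C(i,1) + 6·C(i,2) + 6·C(i,3).
At i = 16: i = 16, so p_{16} = -2 + 112 + 720 + 3360 = 4190.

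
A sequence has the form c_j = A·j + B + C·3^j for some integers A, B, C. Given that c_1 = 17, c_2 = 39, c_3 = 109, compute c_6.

Plug in j = 1, 2, 3: A + B + 3C = 17; 2A + B + 9C = 39; 3A + B + 27C = 109.
Subtracting the first from the second: A + 6C = 22.
Subtracting the second from the third: A + 18C = 70.
Solving: C = 4, A = -2, then B = 7.
So c_j = -2·j + 7 + 4·3^j; at j=6 this is 2911.

2911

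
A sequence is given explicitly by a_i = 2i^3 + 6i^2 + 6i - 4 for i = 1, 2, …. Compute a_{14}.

6744

a_{14} = 2·14^3 + 6·14^2 + 6·14 - 4 = 6744.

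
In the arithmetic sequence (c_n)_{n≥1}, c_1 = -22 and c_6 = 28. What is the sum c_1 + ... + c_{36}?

5508

Common difference d = (28 - (-22)) / (6 - 1) = 10.
c_n = -22 + (n - 1)·10.
c_{36} = 328; S = 36·(-22 + 328)/2 = 5508.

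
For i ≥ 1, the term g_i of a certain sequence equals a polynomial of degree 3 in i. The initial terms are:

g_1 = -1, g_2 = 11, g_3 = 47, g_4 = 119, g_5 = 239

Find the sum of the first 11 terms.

8569

1st diffs: 12, 36, 72, 120.
2nd diffs: 24, 36, 48.
3rd diffs: 12, 12 (constant).
So g_i = 2i^3 - 2i - 1.
Continuing: …, 419, 671, 1007, 1439, …, g_{11} = 2639.
Summing i = 1..11 (11 terms) gives 8569.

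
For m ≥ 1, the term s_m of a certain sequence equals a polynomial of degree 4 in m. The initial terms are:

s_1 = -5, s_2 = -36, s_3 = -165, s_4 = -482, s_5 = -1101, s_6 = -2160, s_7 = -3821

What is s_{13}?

1st diffs: -31, -129, -317, -619, -1059, -1661.
2nd diffs: -98, -188, -302, -440, -602.
3rd diffs: -90, -114, -138, -162.
4th diffs: -24, -24, -24 (constant).
Newton forward-difference form: s_m = -5 + (-31)·C(m-1,1) + (-98)·C(m-1,2) + (-90)·C(m-1,3) + (-24)·C(m-1,4).
At m = 13: m-1 = 12, so s_{13} = -5 - 372 - 6468 - 19800 - 11880 = -38525.

-38525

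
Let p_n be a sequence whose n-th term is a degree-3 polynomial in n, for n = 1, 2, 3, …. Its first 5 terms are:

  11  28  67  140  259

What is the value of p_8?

1012

1st diffs: 17, 39, 73, 119.
2nd diffs: 22, 34, 46.
3rd diffs: 12, 12 (constant).
Newton forward-difference form: p_n = 11 + 17·C(n-1,1) + 22·C(n-1,2) + 12·C(n-1,3).
At n = 8: n-1 = 7, so p_8 = 11 + 119 + 462 + 420 = 1012.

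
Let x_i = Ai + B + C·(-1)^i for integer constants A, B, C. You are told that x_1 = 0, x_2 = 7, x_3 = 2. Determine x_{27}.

26

The three given values yield: A + B - C = 0; 2A + B + C = 7; 3A + B - C = 2.
Subtracting the first from the second: A + 2C = 7.
Subtracting the second from the third: A - 2C = -5.
Solving: C = 3, A = 1, then B = 2.
So x_i = 1·i + 2 + 3·(-1)^i; at i=27 this is 26.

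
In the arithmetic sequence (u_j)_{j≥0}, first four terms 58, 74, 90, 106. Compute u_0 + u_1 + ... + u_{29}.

8700

Common difference d = 16.
u_j = 58 + (j - 0)·16.
u_{29} = 522; S = 30·(58 + 522)/2 = 8700.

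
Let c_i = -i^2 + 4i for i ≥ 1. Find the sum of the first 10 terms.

-165

Over i = 1..10: Σi = 55, Σi² = 385.
Total = (-1)·385 + (4)·55 = -165.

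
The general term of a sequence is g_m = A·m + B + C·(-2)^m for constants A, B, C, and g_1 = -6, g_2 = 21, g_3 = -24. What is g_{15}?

-131028

Plug in m = 1, 2, 3: A + B - 2C = -6; 2A + B + 4C = 21; 3A + B - 8C = -24.
Subtracting the first from the second: A + 6C = 27.
Subtracting the second from the third: A - 12C = -45.
Solving: C = 4, A = 3, then B = -1.
So g_m = 3·m + (-1) + 4·(-2)^m; at m=15 this is -131028.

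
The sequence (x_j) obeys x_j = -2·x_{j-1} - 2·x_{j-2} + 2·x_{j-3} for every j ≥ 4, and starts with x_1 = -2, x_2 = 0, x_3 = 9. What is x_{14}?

3552

Step forward from the initial values:
x_4 = -22; x_5 = 26; x_6 = 10; …; x_{11} = 1496; x_{12} = -3128; x_{13} = 2848; x_{14} = 3552.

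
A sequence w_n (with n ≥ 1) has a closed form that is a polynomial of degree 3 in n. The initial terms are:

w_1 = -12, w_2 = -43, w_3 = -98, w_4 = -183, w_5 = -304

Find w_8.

1st diffs: -31, -55, -85, -121.
2nd diffs: -24, -30, -36.
3rd diffs: -6, -6 (constant).
Newton forward-difference form: w_n = -12 + (-31)·C(n-1,1) + (-24)·C(n-1,2) + (-6)·C(n-1,3).
At n = 8: n-1 = 7, so w_8 = -12 - 217 - 504 - 210 = -943.

-943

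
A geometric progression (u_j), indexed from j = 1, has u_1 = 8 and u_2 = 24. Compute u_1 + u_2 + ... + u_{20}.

13947137600

Common ratio r = 3.
u_j = 8·3^(j-1).
S = 8·(3^20 - 1)/(3 - 1) = 8·(3486784401 - 1)/(2) = 13947137600.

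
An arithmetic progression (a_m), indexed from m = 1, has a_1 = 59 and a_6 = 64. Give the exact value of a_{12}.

Common difference d = (64 - 59) / (6 - 1) = 1.
a_m = 59 + (m - 1)·1.
a_{12} = 59 + 11·1 = 70.

70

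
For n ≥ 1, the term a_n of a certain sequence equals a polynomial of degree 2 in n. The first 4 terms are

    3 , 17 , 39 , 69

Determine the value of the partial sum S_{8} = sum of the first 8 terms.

1st diffs: 14, 22, 30.
2nd diffs: 8, 8 (constant).
Newton forward-difference form: a_n = 3 + 14·C(n-1,1) + 8·C(n-1,2).
Continuing: 107, 153, 207, 269.
Summing n = 1..8 (8 terms) gives 864.

864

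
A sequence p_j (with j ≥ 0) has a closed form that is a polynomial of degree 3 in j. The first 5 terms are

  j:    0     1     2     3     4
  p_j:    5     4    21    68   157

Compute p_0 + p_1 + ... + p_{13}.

18543

1st diffs: -1, 17, 47, 89.
2nd diffs: 18, 30, 42.
3rd diffs: 12, 12 (constant).
Newton forward-difference form: p_j = 5 + (-1)·C(j,1) + 18·C(j,2) + 12·C(j,3).
Continuing: …, 300, 509, 796, 1173, …, p_{13} = 4828.
Summing j = 0..13 (14 terms) gives 18543.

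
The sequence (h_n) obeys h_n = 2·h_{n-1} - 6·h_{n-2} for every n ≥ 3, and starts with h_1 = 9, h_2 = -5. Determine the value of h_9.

Iterate the recurrence:
h_3 = -64  h_4 = -98  h_5 = 188  h_6 = 964  h_7 = 800  h_8 = -4184  h_9 = -13168.

-13168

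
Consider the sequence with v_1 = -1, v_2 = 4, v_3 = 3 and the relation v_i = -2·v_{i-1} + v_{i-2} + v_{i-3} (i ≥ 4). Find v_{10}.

-695

Applying the relation repeatedly:
v_4 = -3, v_5 = 13, v_6 = -26, v_7 = 62, v_8 = -137, v_9 = 310, v_{10} = -695.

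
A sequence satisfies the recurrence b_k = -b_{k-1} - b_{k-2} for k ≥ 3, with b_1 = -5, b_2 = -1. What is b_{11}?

-1

Applying the relation repeatedly:
b_3 = 6, b_4 = -5, b_5 = -1, b_6 = 6, b_7 = -5, b_8 = -1, b_9 = 6, b_{10} = -5, b_{11} = -1.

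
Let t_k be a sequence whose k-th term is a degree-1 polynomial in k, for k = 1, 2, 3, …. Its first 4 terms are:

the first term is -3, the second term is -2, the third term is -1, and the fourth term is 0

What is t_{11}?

7

1st diffs: 1, 1, 1 (constant).
So t_k = k - 4.
Evaluating at k = 11 gives t_{11} = 7.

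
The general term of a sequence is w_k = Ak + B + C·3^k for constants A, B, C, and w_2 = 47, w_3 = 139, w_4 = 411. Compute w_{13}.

At k = 2, 3, 4: 2A + B + 9C = 47; 3A + B + 27C = 139; 4A + B + 81C = 411.
Subtracting the first from the second: A + 18C = 92.
Subtracting the second from the third: A + 54C = 272.
Solving: C = 5, A = 2, then B = -2.
Hence w_{13} = 2·13 + (-2) + 5·1594323 = 7971639.

7971639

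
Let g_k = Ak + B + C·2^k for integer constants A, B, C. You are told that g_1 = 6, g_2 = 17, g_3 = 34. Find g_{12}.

12343

The three given values yield: A + B + 2C = 6; 2A + B + 4C = 17; 3A + B + 8C = 34.
Subtracting the first from the second: A + 2C = 11.
Subtracting the second from the third: A + 4C = 17.
Solving: C = 3, A = 5, then B = -5.
Therefore g_{12} = 60 + (-5) + 3·4096 = 12343.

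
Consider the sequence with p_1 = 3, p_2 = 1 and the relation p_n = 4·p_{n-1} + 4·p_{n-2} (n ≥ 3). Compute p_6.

Iterate the recurrence:
p_3 = 16; p_4 = 68; p_5 = 336; p_6 = 1616.

1616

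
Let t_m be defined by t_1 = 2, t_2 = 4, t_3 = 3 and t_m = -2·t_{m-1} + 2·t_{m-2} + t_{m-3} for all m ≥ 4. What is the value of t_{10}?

Iterate the recurrence:
t_4 = 4;  t_5 = 2;  t_6 = 7;  t_7 = -6;  t_8 = 28;  t_9 = -61;  t_{10} = 172.

172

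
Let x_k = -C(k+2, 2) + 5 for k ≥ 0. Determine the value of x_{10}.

C(12, 2) = 66, so x_{10} = -61.

-61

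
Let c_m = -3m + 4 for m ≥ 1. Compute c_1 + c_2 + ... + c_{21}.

-609

Over m = 1..21: Σm = 231.
Total = (-3)·231 + (4)·21 = -609.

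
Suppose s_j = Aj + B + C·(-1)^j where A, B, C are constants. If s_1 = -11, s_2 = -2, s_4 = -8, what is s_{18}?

Write the equations: A + B - C = -11; 2A + B + C = -2; 4A + B + C = -8.
Subtracting the first from the second: A + 2C = 9.
Subtracting the second from the third: 2A = -6.
Solving: C = 6, A = -3, then B = -2.
Hence s_{18} = -3·18 + (-2) + 6·1 = -50.

-50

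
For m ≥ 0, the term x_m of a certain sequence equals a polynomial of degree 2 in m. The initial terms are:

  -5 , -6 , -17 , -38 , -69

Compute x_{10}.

-465

1st diffs: -1, -11, -21, -31.
2nd diffs: -10, -10, -10 (constant).
So x_m = -5m^2 + 4m - 5.
Evaluating at m = 10 gives x_{10} = -465.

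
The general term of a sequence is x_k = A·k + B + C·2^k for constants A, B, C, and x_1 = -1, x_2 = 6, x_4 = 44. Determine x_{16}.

Plug in k = 1, 2, 4: A + B + 2C = -1; 2A + B + 4C = 6; 4A + B + 16C = 44.
Subtracting the first from the second: A + 2C = 7.
Subtracting the second from the third: 2A + 12C = 38.
Solving: C = 3, A = 1, then B = -8.
So x_k = 1·k + (-8) + 3·2^k; at k=16 this is 196616.

196616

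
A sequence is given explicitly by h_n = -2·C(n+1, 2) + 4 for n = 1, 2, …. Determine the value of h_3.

C(4, 2) = 6, so h_3 = -8.

-8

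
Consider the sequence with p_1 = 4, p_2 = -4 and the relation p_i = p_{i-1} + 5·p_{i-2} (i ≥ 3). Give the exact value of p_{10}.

p_3 = 16, p_4 = -4, p_5 = 76, p_6 = 56, p_7 = 436, p_8 = 716, p_9 = 2896, p_{10} = 6476.

6476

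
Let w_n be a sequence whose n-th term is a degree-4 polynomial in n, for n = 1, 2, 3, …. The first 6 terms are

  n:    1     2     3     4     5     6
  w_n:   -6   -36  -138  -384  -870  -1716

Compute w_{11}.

-17226

1st diffs: -30, -102, -246, -486, -846.
2nd diffs: -72, -144, -240, -360.
3rd diffs: -72, -96, -120.
4th diffs: -24, -24 (constant).
So w_n = -n^4 - 2n^3 + n^2 - 4n.
Evaluating at n = 11 gives w_{11} = -17226.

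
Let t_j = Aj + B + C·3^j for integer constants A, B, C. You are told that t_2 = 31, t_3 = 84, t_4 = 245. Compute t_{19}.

At j = 2, 3, 4: 2A + B + 9C = 31; 3A + B + 27C = 84; 4A + B + 81C = 245.
Subtracting the first from the second: A + 18C = 53.
Subtracting the second from the third: A + 54C = 161.
Solving: C = 3, A = -1, then B = 6.
Therefore t_{19} = -19 + 6 + 3·1162261467 = 3486784388.

3486784388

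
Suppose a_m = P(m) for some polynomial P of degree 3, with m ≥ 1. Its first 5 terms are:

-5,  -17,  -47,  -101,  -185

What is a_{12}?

1st diffs: -12, -30, -54, -84.
2nd diffs: -18, -24, -30.
3rd diffs: -6, -6 (constant).
So a_m = -m^3 - 3m^2 + 4m - 5.
Evaluating at m = 12 gives a_{12} = -2117.

-2117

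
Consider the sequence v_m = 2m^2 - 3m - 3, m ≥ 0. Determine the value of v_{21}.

816

v_{21} = 2·21^2 - 3·21 - 3 = 816.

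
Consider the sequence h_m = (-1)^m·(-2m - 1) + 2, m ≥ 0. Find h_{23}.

49

(-1)^23 = -1; -2m - 1 at m=23 is -47; so h_{23} = 49.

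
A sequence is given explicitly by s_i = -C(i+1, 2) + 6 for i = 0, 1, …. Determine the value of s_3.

C(4, 2) = 6, so s_3 = 0.

0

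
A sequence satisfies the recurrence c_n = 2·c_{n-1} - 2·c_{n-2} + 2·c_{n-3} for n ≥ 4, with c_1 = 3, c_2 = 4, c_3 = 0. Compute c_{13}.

Applying the relation repeatedly:
c_4 = -2;  c_5 = 4;  c_6 = 12;  c_7 = 12;  c_8 = 8;  c_9 = 16;  c_{10} = 40;  c_{11} = 64;  c_{12} = 80;  c_{13} = 112.

112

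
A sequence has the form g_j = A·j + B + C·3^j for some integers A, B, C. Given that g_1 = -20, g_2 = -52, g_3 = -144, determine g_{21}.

The three given values yield: A + B + 3C = -20; 2A + B + 9C = -52; 3A + B + 27C = -144.
Subtracting the first from the second: A + 6C = -32.
Subtracting the second from the third: A + 18C = -92.
Solving: C = -5, A = -2, then B = -3.
Therefore g_{21} = -42 + (-3) + (-5)·10460353203 = -52301766060.

-52301766060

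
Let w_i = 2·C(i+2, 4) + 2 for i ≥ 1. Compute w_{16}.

C(18, 4) = 3060, so w_{16} = 6122.

6122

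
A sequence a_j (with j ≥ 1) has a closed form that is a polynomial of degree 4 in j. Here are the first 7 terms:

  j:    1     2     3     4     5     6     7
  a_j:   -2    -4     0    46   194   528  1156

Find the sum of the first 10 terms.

1st diffs: -2, 4, 46, 148, 334, 628.
2nd diffs: 6, 42, 102, 186, 294.
3rd diffs: 36, 60, 84, 108.
4th diffs: 24, 24, 24 (constant).
So a_j = j^4 - 4j^3 + 2j^2 + 5j - 6.
Continuing: 2210, 3846, 6244.
Summing j = 1..10 (10 terms) gives 14218.

14218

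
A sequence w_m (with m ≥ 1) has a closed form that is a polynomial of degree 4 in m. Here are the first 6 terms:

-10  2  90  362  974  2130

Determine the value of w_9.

11622

1st diffs: 12, 88, 272, 612, 1156.
2nd diffs: 76, 184, 340, 544.
3rd diffs: 108, 156, 204.
4th diffs: 48, 48 (constant).
Newton forward-difference form: w_m = -10 + 12·C(m-1,1) + 76·C(m-1,2) + 108·C(m-1,3) + 48·C(m-1,4).
At m = 9: m-1 = 8, so w_9 = -10 + 96 + 2128 + 6048 + 3360 = 11622.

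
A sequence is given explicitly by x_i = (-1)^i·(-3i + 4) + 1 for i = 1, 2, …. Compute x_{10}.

(-1)^10 = 1; -3i + 4 at i=10 is -26; so x_{10} = -25.

-25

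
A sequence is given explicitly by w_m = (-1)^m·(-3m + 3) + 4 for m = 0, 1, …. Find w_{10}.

(-1)^10 = 1; -3m + 3 at m=10 is -27; so w_{10} = -23.

-23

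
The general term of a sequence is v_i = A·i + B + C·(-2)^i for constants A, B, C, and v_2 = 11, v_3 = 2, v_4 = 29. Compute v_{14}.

16427

At i = 2, 3, 4: 2A + B + 4C = 11; 3A + B - 8C = 2; 4A + B + 16C = 29.
Subtracting the first from the second: A - 12C = -9.
Subtracting the second from the third: A + 24C = 27.
Solving: C = 1, A = 3, then B = 1.
Therefore v_{14} = 42 + 1 + 1·16384 = 16427.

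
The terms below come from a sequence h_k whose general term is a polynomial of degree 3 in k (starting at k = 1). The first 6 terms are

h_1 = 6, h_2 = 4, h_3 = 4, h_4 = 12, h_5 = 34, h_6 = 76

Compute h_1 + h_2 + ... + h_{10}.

1470

1st diffs: -2, 0, 8, 22, 42.
2nd diffs: 2, 8, 14, 20.
3rd diffs: 6, 6, 6 (constant).
So h_k = k^3 - 5k^2 + 6k + 4.
Continuing: 144, 244, 382, 564.
Summing k = 1..10 (10 terms) gives 1470.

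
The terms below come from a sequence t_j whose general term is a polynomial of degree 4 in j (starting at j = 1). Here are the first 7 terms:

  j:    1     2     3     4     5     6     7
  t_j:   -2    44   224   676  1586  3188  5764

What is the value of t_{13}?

1st diffs: 46, 180, 452, 910, 1602, 2576.
2nd diffs: 134, 272, 458, 692, 974.
3rd diffs: 138, 186, 234, 282.
4th diffs: 48, 48, 48 (constant).
Newton forward-difference form: t_j = -2 + 46·C(j-1,1) + 134·C(j-1,2) + 138·C(j-1,3) + 48·C(j-1,4).
At j = 13: j-1 = 12, so t_{13} = -2 + 552 + 8844 + 30360 + 23760 = 63514.

63514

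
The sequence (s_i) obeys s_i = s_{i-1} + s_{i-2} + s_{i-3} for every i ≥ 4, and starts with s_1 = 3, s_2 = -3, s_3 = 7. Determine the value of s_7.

43

Step forward from the initial values:
s_4 = 7, s_5 = 11, s_6 = 25, s_7 = 43.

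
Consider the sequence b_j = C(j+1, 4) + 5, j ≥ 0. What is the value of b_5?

20

C(6, 4) = 15, so b_5 = 20.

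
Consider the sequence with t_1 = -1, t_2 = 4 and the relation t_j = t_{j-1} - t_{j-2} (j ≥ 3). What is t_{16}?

Compute successive terms:
t_3 = 5; t_4 = 1; t_5 = -4; …; t_{13} = -1; t_{14} = 4; t_{15} = 5; t_{16} = 1.

1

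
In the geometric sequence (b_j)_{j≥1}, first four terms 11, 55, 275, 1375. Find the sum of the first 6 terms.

Common ratio r = 5.
b_j = 11·5^(j-1).
S = 11·(5^6 - 1)/(5 - 1) = 11·(15625 - 1)/(4) = 42966.

42966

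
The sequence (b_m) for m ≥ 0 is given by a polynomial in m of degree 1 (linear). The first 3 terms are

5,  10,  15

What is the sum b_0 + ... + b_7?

1st diffs: 5, 5 (constant).
So b_m = 5m + 5.
Continuing: …, 20, 25, 30, 35, …, b_7 = 40.
Summing m = 0..7 (8 terms) gives 180.

180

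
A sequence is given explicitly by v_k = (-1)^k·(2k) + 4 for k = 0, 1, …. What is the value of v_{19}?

(-1)^19 = -1; 2k at k=19 is 38; so v_{19} = -34.

-34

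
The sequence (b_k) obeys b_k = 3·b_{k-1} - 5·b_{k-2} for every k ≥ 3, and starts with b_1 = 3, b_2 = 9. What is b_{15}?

-10788

b_3 = 12, b_4 = -9, b_5 = -87, …, b_{12} = -15984, b_{13} = -62637, b_{14} = -107991, b_{15} = -10788.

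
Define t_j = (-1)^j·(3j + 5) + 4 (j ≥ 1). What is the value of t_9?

(-1)^9 = -1; 3j + 5 at j=9 is 32; so t_9 = -28.

-28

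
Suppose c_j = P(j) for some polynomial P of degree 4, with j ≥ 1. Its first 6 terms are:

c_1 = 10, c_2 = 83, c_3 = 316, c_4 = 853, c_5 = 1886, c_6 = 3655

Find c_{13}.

1st diffs: 73, 233, 537, 1033, 1769.
2nd diffs: 160, 304, 496, 736.
3rd diffs: 144, 192, 240.
4th diffs: 48, 48 (constant).
So c_j = 2j^4 + 4j^3 + 6j^2 - 3j + 1.
Evaluating at j = 13 gives c_{13} = 66886.

66886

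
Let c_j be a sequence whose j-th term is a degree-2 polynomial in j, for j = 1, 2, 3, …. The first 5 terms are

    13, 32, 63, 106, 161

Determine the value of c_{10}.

1st diffs: 19, 31, 43, 55.
2nd diffs: 12, 12, 12 (constant).
Newton forward-difference form: c_j = 13 + 19·C(j-1,1) + 12·C(j-1,2).
At j = 10: j-1 = 9, so c_{10} = 13 + 171 + 432 = 616.

616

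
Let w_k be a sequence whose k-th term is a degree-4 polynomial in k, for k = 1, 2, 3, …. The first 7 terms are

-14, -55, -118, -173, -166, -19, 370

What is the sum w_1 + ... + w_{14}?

66143

1st diffs: -41, -63, -55, 7, 147, 389.
2nd diffs: -22, 8, 62, 140, 242.
3rd diffs: 30, 54, 78, 102.
4th diffs: 24, 24, 24 (constant).
Newton forward-difference form: w_k = -14 + (-41)·C(k-1,1) + (-22)·C(k-1,2) + 30·C(k-1,3) + 24·C(k-1,4).
Continuing: …, 1127, 2402, 4369, 7226, …, w_{14} = 23477.
Summing k = 1..14 (14 terms) gives 66143.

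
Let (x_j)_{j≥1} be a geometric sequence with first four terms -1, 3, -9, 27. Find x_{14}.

1594323

Common ratio r = -3.
x_j = (-1)·(-3)^(j-1).
x_{14} = (-1)·(-3)^13 = 1594323.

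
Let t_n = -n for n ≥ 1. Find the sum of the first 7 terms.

Over n = 1..7: Σn = 28.
Total = (-1)·28 = -28.

-28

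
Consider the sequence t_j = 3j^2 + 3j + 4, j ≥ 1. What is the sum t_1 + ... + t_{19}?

8056

Over j = 1..19: Σj = 190, Σj² = 2470.
Total = (3)·2470 + (3)·190 + (4)·19 = 8056.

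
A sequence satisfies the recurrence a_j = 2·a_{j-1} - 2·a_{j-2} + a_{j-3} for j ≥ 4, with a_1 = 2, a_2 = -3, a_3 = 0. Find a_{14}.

Applying the relation repeatedly:
a_4 = 8, a_5 = 13, a_6 = 10, …, a_{11} = 13, a_{12} = 10, a_{13} = 2, a_{14} = -3.

-3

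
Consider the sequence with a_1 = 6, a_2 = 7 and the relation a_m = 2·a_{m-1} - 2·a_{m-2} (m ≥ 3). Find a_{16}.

640

Applying the relation repeatedly:
a_3 = 2  a_4 = -10  a_5 = -24  …  a_{13} = -384  a_{14} = -448  a_{15} = -128  a_{16} = 640.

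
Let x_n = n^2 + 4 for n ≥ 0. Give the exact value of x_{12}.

148

x_{12} = 1·12^2 + 4 = 148.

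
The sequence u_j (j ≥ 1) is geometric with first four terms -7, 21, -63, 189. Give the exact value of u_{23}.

-219667417263

Common ratio r = -3.
u_j = (-7)·(-3)^(j-1).
u_{23} = (-7)·(-3)^22 = -219667417263.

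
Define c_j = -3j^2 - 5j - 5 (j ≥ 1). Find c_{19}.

-1183

c_{19} = -3·19^2 - 5·19 - 5 = -1183.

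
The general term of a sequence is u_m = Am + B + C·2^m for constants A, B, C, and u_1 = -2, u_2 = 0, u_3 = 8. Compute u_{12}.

12236

The three given values yield: A + B + 2C = -2; 2A + B + 4C = 0; 3A + B + 8C = 8.
Subtracting the first from the second: A + 2C = 2.
Subtracting the second from the third: A + 4C = 8.
Solving: C = 3, A = -4, then B = -4.
Therefore u_{12} = -48 + (-4) + 3·4096 = 12236.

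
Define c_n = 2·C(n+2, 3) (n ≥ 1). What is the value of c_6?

C(8, 3) = 56, so c_6 = 112.

112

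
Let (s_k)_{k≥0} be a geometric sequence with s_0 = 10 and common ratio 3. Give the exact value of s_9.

s_k = 10·3^(k-0).
s_9 = 10·3^9 = 196830.

196830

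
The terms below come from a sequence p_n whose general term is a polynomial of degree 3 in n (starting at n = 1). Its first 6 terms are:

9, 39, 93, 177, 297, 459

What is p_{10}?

1647

1st diffs: 30, 54, 84, 120, 162.
2nd diffs: 24, 30, 36, 42.
3rd diffs: 6, 6, 6 (constant).
Newton forward-difference form: p_n = 9 + 30·C(n-1,1) + 24·C(n-1,2) + 6·C(n-1,3).
At n = 10: n-1 = 9, so p_{10} = 9 + 270 + 864 + 504 = 1647.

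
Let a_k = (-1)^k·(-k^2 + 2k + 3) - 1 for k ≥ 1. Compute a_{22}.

(-1)^22 = 1; -k^2 + 2k + 3 at k=22 is -437; so a_{22} = -438.

-438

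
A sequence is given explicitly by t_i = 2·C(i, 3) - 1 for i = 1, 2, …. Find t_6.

C(6, 3) = 20, so t_6 = 39.

39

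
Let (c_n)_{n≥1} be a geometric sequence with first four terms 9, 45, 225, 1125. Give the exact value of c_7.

Common ratio r = 5.
c_n = 9·5^(n-1).
c_7 = 9·5^6 = 140625.

140625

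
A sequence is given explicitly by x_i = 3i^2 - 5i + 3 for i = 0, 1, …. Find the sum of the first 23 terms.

Over i = 0..22: Σi = 253, Σi² = 3795.
Total = (3)·3795 + (-5)·253 + (3)·23 = 10189.

10189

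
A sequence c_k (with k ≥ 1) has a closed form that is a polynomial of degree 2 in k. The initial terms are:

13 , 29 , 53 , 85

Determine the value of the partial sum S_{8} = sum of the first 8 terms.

1000

1st diffs: 16, 24, 32.
2nd diffs: 8, 8 (constant).
Newton forward-difference form: c_k = 13 + 16·C(k-1,1) + 8·C(k-1,2).
Continuing: 125, 173, 229, 293.
Summing k = 1..8 (8 terms) gives 1000.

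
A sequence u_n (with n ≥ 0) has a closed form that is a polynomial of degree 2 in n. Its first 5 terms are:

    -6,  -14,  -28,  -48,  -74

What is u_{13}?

1st diffs: -8, -14, -20, -26.
2nd diffs: -6, -6, -6 (constant).
So u_n = -3n^2 - 5n - 6.
Evaluating at n = 13 gives u_{13} = -578.

-578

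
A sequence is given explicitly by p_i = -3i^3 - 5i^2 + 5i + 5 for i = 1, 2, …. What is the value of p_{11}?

-4538

p_{11} = -3·11^3 - 5·11^2 + 5·11 + 5 = -4538.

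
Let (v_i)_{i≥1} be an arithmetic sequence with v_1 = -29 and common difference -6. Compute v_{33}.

v_i = -29 + (i - 1)·(-6).
v_{33} = -29 + 32·(-6) = -221.

-221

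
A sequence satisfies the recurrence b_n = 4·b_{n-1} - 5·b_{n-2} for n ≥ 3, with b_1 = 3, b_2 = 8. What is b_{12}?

-5012

Compute successive terms:
b_3 = 17;  b_4 = 28;  b_5 = 27;  b_6 = -32;  b_7 = -263;  b_8 = -892;  b_9 = -2253;  b_{10} = -4552;  b_{11} = -6943;  b_{12} = -5012.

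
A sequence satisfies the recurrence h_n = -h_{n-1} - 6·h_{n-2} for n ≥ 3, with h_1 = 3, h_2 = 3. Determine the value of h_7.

-597

Iterate the recurrence:
h_3 = -21, h_4 = 3, h_5 = 123, h_6 = -141, h_7 = -597.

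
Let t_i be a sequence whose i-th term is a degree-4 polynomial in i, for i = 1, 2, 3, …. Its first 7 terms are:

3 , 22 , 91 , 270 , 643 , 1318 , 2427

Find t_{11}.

1st diffs: 19, 69, 179, 373, 675, 1109.
2nd diffs: 50, 110, 194, 302, 434.
3rd diffs: 60, 84, 108, 132.
4th diffs: 24, 24, 24 (constant).
Newton forward-difference form: t_i = 3 + 19·C(i-1,1) + 50·C(i-1,2) + 60·C(i-1,3) + 24·C(i-1,4).
At i = 11: i-1 = 10, so t_{11} = 3 + 190 + 2250 + 7200 + 5040 = 14683.

14683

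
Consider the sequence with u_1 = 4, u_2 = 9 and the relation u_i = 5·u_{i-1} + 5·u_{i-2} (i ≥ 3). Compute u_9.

2553125

Applying the relation repeatedly:
u_3 = 65;  u_4 = 370;  u_5 = 2175;  u_6 = 12725;  u_7 = 74500;  u_8 = 436125;  u_9 = 2553125.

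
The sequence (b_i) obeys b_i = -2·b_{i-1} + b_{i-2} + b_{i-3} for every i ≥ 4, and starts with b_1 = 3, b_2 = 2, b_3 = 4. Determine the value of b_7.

55

Step forward from the initial values:
b_4 = -3; b_5 = 12; b_6 = -23; b_7 = 55.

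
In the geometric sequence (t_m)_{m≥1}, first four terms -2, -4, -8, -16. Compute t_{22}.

Common ratio r = 2.
t_m = (-2)·2^(m-1).
t_{22} = (-2)·2^21 = -4194304.

-4194304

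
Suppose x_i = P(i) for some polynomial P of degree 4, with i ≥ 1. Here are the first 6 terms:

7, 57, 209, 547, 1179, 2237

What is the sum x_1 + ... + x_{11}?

58465

1st diffs: 50, 152, 338, 632, 1058.
2nd diffs: 102, 186, 294, 426.
3rd diffs: 84, 108, 132.
4th diffs: 24, 24 (constant).
So x_i = i^4 + 4i^3 + 2i^2 + i - 1.
Continuing: …, 3877, 6279, 9647, 14209, …, x_{11} = 20217.
Summing i = 1..11 (11 terms) gives 58465.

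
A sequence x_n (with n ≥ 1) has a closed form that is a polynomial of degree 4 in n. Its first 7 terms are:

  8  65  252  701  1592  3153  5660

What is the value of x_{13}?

1st diffs: 57, 187, 449, 891, 1561, 2507.
2nd diffs: 130, 262, 442, 670, 946.
3rd diffs: 132, 180, 228, 276.
4th diffs: 48, 48, 48 (constant).
Newton forward-difference form: x_n = 8 + 57·C(n-1,1) + 130·C(n-1,2) + 132·C(n-1,3) + 48·C(n-1,4).
At n = 13: n-1 = 12, so x_{13} = 8 + 684 + 8580 + 29040 + 23760 = 62072.

62072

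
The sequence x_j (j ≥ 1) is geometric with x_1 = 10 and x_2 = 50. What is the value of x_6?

31250

Common ratio r = 5.
x_j = 10·5^(j-1).
x_6 = 10·5^5 = 31250.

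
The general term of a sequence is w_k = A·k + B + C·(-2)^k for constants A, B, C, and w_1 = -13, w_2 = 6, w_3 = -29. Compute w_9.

Write the equations: A + B - 2C = -13; 2A + B + 4C = 6; 3A + B - 8C = -29.
Subtracting the first from the second: A + 6C = 19.
Subtracting the second from the third: A - 12C = -35.
Solving: C = 3, A = 1, then B = -8.
So w_k = 1·k + (-8) + 3·(-2)^k; at k=9 this is -1535.

-1535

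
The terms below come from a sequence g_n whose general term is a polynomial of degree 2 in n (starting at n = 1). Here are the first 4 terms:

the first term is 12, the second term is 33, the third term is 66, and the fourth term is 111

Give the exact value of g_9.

516

1st diffs: 21, 33, 45.
2nd diffs: 12, 12 (constant).
Newton forward-difference form: g_n = 12 + 21·C(n-1,1) + 12·C(n-1,2).
At n = 9: n-1 = 8, so g_9 = 12 + 168 + 336 = 516.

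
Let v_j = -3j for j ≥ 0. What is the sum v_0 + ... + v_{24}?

Over j = 0..24: Σj = 300.
Total = (-3)·300 = -900.

-900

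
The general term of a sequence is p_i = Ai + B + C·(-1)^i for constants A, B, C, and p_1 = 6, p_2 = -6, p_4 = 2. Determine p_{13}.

54

At i = 1, 2, 4: A + B - C = 6; 2A + B + C = -6; 4A + B + C = 2.
Subtracting the first from the second: A + 2C = -12.
Subtracting the second from the third: 2A = 8.
Solving: C = -8, A = 4, then B = -6.
Hence p_{13} = 4·13 + (-6) + (-8)·(-1) = 54.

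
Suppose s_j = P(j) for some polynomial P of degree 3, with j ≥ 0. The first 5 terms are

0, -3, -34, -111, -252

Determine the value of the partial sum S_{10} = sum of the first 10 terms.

1st diffs: -3, -31, -77, -141.
2nd diffs: -28, -46, -64.
3rd diffs: -18, -18 (constant).
So s_j = -3j^3 - 5j^2 + 5j.
Continuing: …, -475, -798, -1239, -1816, …, s_9 = -2547.
Summing j = 0..9 (10 terms) gives -7275.

-7275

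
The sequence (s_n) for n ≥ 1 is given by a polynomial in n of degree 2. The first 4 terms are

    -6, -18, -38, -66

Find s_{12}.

-578

1st diffs: -12, -20, -28.
2nd diffs: -8, -8 (constant).
So s_n = -4n^2 - 2.
Evaluating at n = 12 gives s_{12} = -578.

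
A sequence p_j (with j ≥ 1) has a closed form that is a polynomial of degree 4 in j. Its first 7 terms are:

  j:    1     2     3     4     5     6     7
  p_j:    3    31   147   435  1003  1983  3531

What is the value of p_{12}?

26931

1st diffs: 28, 116, 288, 568, 980, 1548.
2nd diffs: 88, 172, 280, 412, 568.
3rd diffs: 84, 108, 132, 156.
4th diffs: 24, 24, 24 (constant).
So p_j = j^4 + 4j^3 - 5j^2 + 3.
Evaluating at j = 12 gives p_{12} = 26931.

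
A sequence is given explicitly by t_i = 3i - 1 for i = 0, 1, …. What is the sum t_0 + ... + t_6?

Over i = 0..6: Σi = 21.
Total = (3)·21 + (-1)·7 = 56.

56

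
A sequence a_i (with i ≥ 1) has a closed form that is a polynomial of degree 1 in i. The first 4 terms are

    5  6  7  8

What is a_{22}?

1st diffs: 1, 1, 1 (constant).
So a_i = i + 4.
Evaluating at i = 22 gives a_{22} = 26.

26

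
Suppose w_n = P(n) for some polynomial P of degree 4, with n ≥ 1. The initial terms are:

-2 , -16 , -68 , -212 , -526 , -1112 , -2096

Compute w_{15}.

-47336

1st diffs: -14, -52, -144, -314, -586, -984.
2nd diffs: -38, -92, -170, -272, -398.
3rd diffs: -54, -78, -102, -126.
4th diffs: -24, -24, -24 (constant).
Newton forward-difference form: w_n = -2 + (-14)·C(n-1,1) + (-38)·C(n-1,2) + (-54)·C(n-1,3) + (-24)·C(n-1,4).
At n = 15: n-1 = 14, so w_{15} = -2 - 196 - 3458 - 19656 - 24024 = -47336.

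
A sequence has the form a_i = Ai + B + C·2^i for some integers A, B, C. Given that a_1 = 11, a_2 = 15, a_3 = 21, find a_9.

The three given values yield: A + B + 2C = 11; 2A + B + 4C = 15; 3A + B + 8C = 21.
Subtracting the first from the second: A + 2C = 4.
Subtracting the second from the third: A + 4C = 6.
Solving: C = 1, A = 2, then B = 7.
Therefore a_9 = 18 + 7 + 1·512 = 537.

537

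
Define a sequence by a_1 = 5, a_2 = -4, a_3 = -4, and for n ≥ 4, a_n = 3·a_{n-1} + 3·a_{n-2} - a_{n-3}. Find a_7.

-1360

Iterate the recurrence:
a_4 = -29, a_5 = -95, a_6 = -368, a_7 = -1360.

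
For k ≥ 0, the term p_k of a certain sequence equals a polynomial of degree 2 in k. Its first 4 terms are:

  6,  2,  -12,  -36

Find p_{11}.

-588

1st diffs: -4, -14, -24.
2nd diffs: -10, -10 (constant).
So p_k = -5k^2 + k + 6.
Evaluating at k = 11 gives p_{11} = -588.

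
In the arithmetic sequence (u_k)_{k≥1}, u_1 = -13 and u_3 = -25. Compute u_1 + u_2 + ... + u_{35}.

Common difference d = (-25 - (-13)) / (3 - 1) = -6.
u_k = -13 + (k - 1)·(-6).
u_{35} = -217; S = 35·(-13 + (-217))/2 = -4025.

-4025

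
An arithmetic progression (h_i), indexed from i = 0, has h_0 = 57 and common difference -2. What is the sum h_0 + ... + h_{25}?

h_i = 57 + (i - 0)·(-2).
h_{25} = 7; S = 26·(57 + 7)/2 = 832.

832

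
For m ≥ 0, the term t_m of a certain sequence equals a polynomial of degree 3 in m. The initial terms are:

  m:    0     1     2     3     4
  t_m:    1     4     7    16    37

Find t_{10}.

1st diffs: 3, 3, 9, 21.
2nd diffs: 0, 6, 12.
3rd diffs: 6, 6 (constant).
Newton forward-difference form: t_m = 1 + 3·C(m,1) + 6·C(m,3).
At m = 10: m = 10, so t_{10} = 1 + 30 + 720 = 751.

751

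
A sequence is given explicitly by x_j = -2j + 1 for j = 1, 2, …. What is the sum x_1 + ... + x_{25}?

Over j = 1..25: Σj = 325.
Total = (-2)·325 + (1)·25 = -625.

-625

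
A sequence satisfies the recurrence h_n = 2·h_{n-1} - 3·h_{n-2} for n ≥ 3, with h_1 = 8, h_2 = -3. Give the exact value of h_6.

Applying the relation repeatedly:
h_3 = -30, h_4 = -51, h_5 = -12, h_6 = 129.

129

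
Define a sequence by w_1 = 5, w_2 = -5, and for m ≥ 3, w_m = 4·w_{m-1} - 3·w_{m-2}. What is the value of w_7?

Compute successive terms:
w_3 = -35;  w_4 = -125;  w_5 = -395;  w_6 = -1205;  w_7 = -3635.
(Characteristic roots are 3 and 1.)

-3635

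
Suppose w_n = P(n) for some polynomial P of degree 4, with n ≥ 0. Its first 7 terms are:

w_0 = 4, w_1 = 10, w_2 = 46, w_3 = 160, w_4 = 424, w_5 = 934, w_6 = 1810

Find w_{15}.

1st diffs: 6, 36, 114, 264, 510, 876.
2nd diffs: 30, 78, 150, 246, 366.
3rd diffs: 48, 72, 96, 120.
4th diffs: 24, 24, 24 (constant).
Newton forward-difference form: w_n = 4 + 6·C(n,1) + 30·C(n,2) + 48·C(n,3) + 24·C(n,4).
At n = 15: n = 15, so w_{15} = 4 + 90 + 3150 + 21840 + 32760 = 57844.

57844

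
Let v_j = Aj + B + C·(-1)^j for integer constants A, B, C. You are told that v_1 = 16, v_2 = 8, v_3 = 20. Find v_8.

The three given values yield: A + B - C = 16; 2A + B + C = 8; 3A + B - C = 20.
Subtracting the first from the second: A + 2C = -8.
Subtracting the second from the third: A - 2C = 12.
Solving: C = -5, A = 2, then B = 9.
Hence v_8 = 2·8 + 9 + (-5)·1 = 20.

20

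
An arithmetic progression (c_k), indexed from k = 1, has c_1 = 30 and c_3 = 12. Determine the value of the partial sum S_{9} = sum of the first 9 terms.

-54

Common difference d = (12 - 30) / (3 - 1) = -9.
c_k = 30 + (k - 1)·(-9).
c_9 = -42; S = 9·(30 + (-42))/2 = -54.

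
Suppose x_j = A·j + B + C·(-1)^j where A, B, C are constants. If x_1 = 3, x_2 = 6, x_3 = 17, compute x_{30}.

At j = 1, 2, 3: A + B - C = 3; 2A + B + C = 6; 3A + B - C = 17.
Subtracting the first from the second: A + 2C = 3.
Subtracting the second from the third: A - 2C = 11.
Solving: C = -2, A = 7, then B = -6.
Therefore x_{30} = 210 + (-6) + (-2)·1 = 202.

202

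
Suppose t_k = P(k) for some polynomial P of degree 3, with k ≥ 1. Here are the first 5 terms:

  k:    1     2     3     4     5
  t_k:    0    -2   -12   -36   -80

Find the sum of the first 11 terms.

1st diffs: -2, -10, -24, -44.
2nd diffs: -8, -14, -20.
3rd diffs: -6, -6 (constant).
So t_k = -k^3 + 2k^2 - k.
Continuing: …, -150, -252, -392, -576, …, t_{11} = -1100.
Summing k = 1..11 (11 terms) gives -3410.

-3410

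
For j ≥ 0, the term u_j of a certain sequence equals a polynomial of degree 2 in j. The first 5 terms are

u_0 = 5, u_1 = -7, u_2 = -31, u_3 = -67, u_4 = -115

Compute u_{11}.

-787

1st diffs: -12, -24, -36, -48.
2nd diffs: -12, -12, -12 (constant).
Newton forward-difference form: u_j = 5 + (-12)·C(j,1) + (-12)·C(j,2).
At j = 11: j = 11, so u_{11} = 5 - 132 - 660 = -787.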